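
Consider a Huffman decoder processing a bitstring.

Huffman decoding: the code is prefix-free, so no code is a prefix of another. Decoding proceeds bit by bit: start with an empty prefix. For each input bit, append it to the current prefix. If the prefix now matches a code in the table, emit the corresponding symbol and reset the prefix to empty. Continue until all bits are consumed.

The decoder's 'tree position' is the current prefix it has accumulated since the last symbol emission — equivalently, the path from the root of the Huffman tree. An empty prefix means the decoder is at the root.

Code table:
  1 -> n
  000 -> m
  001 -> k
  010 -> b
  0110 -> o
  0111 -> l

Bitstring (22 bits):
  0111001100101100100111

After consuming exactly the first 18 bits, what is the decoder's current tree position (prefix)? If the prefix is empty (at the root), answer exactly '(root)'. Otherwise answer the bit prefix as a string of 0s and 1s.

Answer: (root)

Derivation:
Bit 0: prefix='0' (no match yet)
Bit 1: prefix='01' (no match yet)
Bit 2: prefix='011' (no match yet)
Bit 3: prefix='0111' -> emit 'l', reset
Bit 4: prefix='0' (no match yet)
Bit 5: prefix='00' (no match yet)
Bit 6: prefix='001' -> emit 'k', reset
Bit 7: prefix='1' -> emit 'n', reset
Bit 8: prefix='0' (no match yet)
Bit 9: prefix='00' (no match yet)
Bit 10: prefix='001' -> emit 'k', reset
Bit 11: prefix='0' (no match yet)
Bit 12: prefix='01' (no match yet)
Bit 13: prefix='011' (no match yet)
Bit 14: prefix='0110' -> emit 'o', reset
Bit 15: prefix='0' (no match yet)
Bit 16: prefix='01' (no match yet)
Bit 17: prefix='010' -> emit 'b', reset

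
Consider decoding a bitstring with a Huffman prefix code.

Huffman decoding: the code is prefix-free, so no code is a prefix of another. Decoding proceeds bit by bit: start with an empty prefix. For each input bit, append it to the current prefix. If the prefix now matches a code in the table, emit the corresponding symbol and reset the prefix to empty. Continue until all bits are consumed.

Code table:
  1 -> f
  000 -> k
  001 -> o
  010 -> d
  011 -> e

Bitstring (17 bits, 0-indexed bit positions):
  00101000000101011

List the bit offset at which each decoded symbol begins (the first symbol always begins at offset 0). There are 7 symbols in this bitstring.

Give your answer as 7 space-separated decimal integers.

Answer: 0 3 6 9 12 15 16

Derivation:
Bit 0: prefix='0' (no match yet)
Bit 1: prefix='00' (no match yet)
Bit 2: prefix='001' -> emit 'o', reset
Bit 3: prefix='0' (no match yet)
Bit 4: prefix='01' (no match yet)
Bit 5: prefix='010' -> emit 'd', reset
Bit 6: prefix='0' (no match yet)
Bit 7: prefix='00' (no match yet)
Bit 8: prefix='000' -> emit 'k', reset
Bit 9: prefix='0' (no match yet)
Bit 10: prefix='00' (no match yet)
Bit 11: prefix='001' -> emit 'o', reset
Bit 12: prefix='0' (no match yet)
Bit 13: prefix='01' (no match yet)
Bit 14: prefix='010' -> emit 'd', reset
Bit 15: prefix='1' -> emit 'f', reset
Bit 16: prefix='1' -> emit 'f', reset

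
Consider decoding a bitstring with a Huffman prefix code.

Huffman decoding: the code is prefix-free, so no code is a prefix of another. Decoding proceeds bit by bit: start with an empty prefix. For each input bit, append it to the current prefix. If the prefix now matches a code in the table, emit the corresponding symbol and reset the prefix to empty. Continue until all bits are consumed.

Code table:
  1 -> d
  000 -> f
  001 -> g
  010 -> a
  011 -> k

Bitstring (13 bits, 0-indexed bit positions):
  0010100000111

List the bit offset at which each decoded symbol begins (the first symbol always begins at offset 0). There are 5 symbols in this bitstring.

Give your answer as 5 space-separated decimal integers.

Bit 0: prefix='0' (no match yet)
Bit 1: prefix='00' (no match yet)
Bit 2: prefix='001' -> emit 'g', reset
Bit 3: prefix='0' (no match yet)
Bit 4: prefix='01' (no match yet)
Bit 5: prefix='010' -> emit 'a', reset
Bit 6: prefix='0' (no match yet)
Bit 7: prefix='00' (no match yet)
Bit 8: prefix='000' -> emit 'f', reset
Bit 9: prefix='0' (no match yet)
Bit 10: prefix='01' (no match yet)
Bit 11: prefix='011' -> emit 'k', reset
Bit 12: prefix='1' -> emit 'd', reset

Answer: 0 3 6 9 12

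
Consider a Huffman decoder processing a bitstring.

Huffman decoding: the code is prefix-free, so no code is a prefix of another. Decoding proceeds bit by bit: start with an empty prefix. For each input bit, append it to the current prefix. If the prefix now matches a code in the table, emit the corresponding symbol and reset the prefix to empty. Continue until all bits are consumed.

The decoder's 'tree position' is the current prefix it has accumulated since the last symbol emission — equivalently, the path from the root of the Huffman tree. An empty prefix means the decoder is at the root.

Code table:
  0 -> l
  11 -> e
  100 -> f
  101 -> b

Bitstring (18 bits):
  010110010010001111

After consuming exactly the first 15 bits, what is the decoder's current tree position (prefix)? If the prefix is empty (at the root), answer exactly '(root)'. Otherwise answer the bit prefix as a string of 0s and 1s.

Answer: 1

Derivation:
Bit 0: prefix='0' -> emit 'l', reset
Bit 1: prefix='1' (no match yet)
Bit 2: prefix='10' (no match yet)
Bit 3: prefix='101' -> emit 'b', reset
Bit 4: prefix='1' (no match yet)
Bit 5: prefix='10' (no match yet)
Bit 6: prefix='100' -> emit 'f', reset
Bit 7: prefix='1' (no match yet)
Bit 8: prefix='10' (no match yet)
Bit 9: prefix='100' -> emit 'f', reset
Bit 10: prefix='1' (no match yet)
Bit 11: prefix='10' (no match yet)
Bit 12: prefix='100' -> emit 'f', reset
Bit 13: prefix='0' -> emit 'l', reset
Bit 14: prefix='1' (no match yet)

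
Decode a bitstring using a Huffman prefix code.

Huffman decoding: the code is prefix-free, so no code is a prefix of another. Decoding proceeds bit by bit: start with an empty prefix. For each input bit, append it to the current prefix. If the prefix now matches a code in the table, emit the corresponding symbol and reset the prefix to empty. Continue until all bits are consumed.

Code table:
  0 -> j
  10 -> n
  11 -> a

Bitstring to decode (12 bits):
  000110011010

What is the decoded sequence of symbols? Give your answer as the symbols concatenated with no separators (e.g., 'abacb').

Bit 0: prefix='0' -> emit 'j', reset
Bit 1: prefix='0' -> emit 'j', reset
Bit 2: prefix='0' -> emit 'j', reset
Bit 3: prefix='1' (no match yet)
Bit 4: prefix='11' -> emit 'a', reset
Bit 5: prefix='0' -> emit 'j', reset
Bit 6: prefix='0' -> emit 'j', reset
Bit 7: prefix='1' (no match yet)
Bit 8: prefix='11' -> emit 'a', reset
Bit 9: prefix='0' -> emit 'j', reset
Bit 10: prefix='1' (no match yet)
Bit 11: prefix='10' -> emit 'n', reset

Answer: jjjajjajn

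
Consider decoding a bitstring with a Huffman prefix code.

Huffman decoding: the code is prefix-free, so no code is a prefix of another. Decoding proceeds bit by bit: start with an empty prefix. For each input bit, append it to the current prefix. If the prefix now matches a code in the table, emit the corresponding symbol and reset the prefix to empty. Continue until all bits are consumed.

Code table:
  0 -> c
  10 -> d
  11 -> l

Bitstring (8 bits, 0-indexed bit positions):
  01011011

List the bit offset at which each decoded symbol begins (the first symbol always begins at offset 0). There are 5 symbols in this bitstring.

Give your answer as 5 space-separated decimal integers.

Answer: 0 1 3 5 6

Derivation:
Bit 0: prefix='0' -> emit 'c', reset
Bit 1: prefix='1' (no match yet)
Bit 2: prefix='10' -> emit 'd', reset
Bit 3: prefix='1' (no match yet)
Bit 4: prefix='11' -> emit 'l', reset
Bit 5: prefix='0' -> emit 'c', reset
Bit 6: prefix='1' (no match yet)
Bit 7: prefix='11' -> emit 'l', reset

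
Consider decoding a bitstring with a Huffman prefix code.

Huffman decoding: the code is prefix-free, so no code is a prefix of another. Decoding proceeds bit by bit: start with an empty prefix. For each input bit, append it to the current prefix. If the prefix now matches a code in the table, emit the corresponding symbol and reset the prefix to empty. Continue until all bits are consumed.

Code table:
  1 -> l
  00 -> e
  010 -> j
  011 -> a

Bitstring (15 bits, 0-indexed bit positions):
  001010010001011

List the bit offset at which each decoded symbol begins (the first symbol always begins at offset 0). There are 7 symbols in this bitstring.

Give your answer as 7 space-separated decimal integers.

Bit 0: prefix='0' (no match yet)
Bit 1: prefix='00' -> emit 'e', reset
Bit 2: prefix='1' -> emit 'l', reset
Bit 3: prefix='0' (no match yet)
Bit 4: prefix='01' (no match yet)
Bit 5: prefix='010' -> emit 'j', reset
Bit 6: prefix='0' (no match yet)
Bit 7: prefix='01' (no match yet)
Bit 8: prefix='010' -> emit 'j', reset
Bit 9: prefix='0' (no match yet)
Bit 10: prefix='00' -> emit 'e', reset
Bit 11: prefix='1' -> emit 'l', reset
Bit 12: prefix='0' (no match yet)
Bit 13: prefix='01' (no match yet)
Bit 14: prefix='011' -> emit 'a', reset

Answer: 0 2 3 6 9 11 12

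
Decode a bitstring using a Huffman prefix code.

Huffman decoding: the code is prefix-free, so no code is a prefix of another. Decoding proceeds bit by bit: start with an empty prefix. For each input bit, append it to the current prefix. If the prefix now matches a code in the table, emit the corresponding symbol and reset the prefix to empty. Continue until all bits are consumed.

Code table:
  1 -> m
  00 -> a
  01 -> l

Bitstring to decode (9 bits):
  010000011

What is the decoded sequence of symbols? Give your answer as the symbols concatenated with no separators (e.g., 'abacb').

Bit 0: prefix='0' (no match yet)
Bit 1: prefix='01' -> emit 'l', reset
Bit 2: prefix='0' (no match yet)
Bit 3: prefix='00' -> emit 'a', reset
Bit 4: prefix='0' (no match yet)
Bit 5: prefix='00' -> emit 'a', reset
Bit 6: prefix='0' (no match yet)
Bit 7: prefix='01' -> emit 'l', reset
Bit 8: prefix='1' -> emit 'm', reset

Answer: laalm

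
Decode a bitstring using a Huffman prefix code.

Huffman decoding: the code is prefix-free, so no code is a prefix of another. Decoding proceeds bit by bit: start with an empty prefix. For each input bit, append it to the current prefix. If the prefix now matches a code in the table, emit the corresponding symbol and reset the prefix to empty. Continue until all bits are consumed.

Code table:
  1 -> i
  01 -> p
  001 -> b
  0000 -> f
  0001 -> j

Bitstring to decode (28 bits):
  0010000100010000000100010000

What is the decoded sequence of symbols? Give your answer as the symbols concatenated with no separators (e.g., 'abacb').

Answer: bfijfjjf

Derivation:
Bit 0: prefix='0' (no match yet)
Bit 1: prefix='00' (no match yet)
Bit 2: prefix='001' -> emit 'b', reset
Bit 3: prefix='0' (no match yet)
Bit 4: prefix='00' (no match yet)
Bit 5: prefix='000' (no match yet)
Bit 6: prefix='0000' -> emit 'f', reset
Bit 7: prefix='1' -> emit 'i', reset
Bit 8: prefix='0' (no match yet)
Bit 9: prefix='00' (no match yet)
Bit 10: prefix='000' (no match yet)
Bit 11: prefix='0001' -> emit 'j', reset
Bit 12: prefix='0' (no match yet)
Bit 13: prefix='00' (no match yet)
Bit 14: prefix='000' (no match yet)
Bit 15: prefix='0000' -> emit 'f', reset
Bit 16: prefix='0' (no match yet)
Bit 17: prefix='00' (no match yet)
Bit 18: prefix='000' (no match yet)
Bit 19: prefix='0001' -> emit 'j', reset
Bit 20: prefix='0' (no match yet)
Bit 21: prefix='00' (no match yet)
Bit 22: prefix='000' (no match yet)
Bit 23: prefix='0001' -> emit 'j', reset
Bit 24: prefix='0' (no match yet)
Bit 25: prefix='00' (no match yet)
Bit 26: prefix='000' (no match yet)
Bit 27: prefix='0000' -> emit 'f', reset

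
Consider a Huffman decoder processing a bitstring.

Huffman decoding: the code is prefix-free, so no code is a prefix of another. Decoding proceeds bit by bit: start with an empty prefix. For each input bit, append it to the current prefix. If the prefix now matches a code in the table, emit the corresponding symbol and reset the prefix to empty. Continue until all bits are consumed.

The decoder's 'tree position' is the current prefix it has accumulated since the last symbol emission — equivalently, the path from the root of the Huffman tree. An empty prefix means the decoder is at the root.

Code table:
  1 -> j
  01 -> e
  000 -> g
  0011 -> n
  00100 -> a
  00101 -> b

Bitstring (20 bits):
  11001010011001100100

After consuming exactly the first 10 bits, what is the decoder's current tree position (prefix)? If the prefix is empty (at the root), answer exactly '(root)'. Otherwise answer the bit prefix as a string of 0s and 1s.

Answer: 001

Derivation:
Bit 0: prefix='1' -> emit 'j', reset
Bit 1: prefix='1' -> emit 'j', reset
Bit 2: prefix='0' (no match yet)
Bit 3: prefix='00' (no match yet)
Bit 4: prefix='001' (no match yet)
Bit 5: prefix='0010' (no match yet)
Bit 6: prefix='00101' -> emit 'b', reset
Bit 7: prefix='0' (no match yet)
Bit 8: prefix='00' (no match yet)
Bit 9: prefix='001' (no match yet)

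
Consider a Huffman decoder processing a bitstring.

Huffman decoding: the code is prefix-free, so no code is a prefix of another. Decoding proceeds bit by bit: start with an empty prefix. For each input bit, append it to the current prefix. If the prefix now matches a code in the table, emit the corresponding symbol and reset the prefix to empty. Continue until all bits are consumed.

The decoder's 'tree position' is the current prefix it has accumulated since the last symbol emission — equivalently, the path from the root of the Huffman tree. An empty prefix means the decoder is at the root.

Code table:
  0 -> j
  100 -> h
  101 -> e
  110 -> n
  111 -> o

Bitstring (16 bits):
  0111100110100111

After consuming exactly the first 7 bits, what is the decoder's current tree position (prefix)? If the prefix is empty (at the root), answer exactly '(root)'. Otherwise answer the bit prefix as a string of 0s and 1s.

Bit 0: prefix='0' -> emit 'j', reset
Bit 1: prefix='1' (no match yet)
Bit 2: prefix='11' (no match yet)
Bit 3: prefix='111' -> emit 'o', reset
Bit 4: prefix='1' (no match yet)
Bit 5: prefix='10' (no match yet)
Bit 6: prefix='100' -> emit 'h', reset

Answer: (root)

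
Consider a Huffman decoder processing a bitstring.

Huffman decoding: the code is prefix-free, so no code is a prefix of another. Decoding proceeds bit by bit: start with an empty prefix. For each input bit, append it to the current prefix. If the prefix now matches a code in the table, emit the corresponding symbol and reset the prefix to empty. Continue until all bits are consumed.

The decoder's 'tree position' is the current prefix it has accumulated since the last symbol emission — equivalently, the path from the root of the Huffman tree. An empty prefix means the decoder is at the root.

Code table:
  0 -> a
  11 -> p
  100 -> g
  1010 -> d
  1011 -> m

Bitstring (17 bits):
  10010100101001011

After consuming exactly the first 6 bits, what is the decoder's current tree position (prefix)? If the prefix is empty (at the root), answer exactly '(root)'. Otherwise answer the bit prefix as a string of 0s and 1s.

Answer: 101

Derivation:
Bit 0: prefix='1' (no match yet)
Bit 1: prefix='10' (no match yet)
Bit 2: prefix='100' -> emit 'g', reset
Bit 3: prefix='1' (no match yet)
Bit 4: prefix='10' (no match yet)
Bit 5: prefix='101' (no match yet)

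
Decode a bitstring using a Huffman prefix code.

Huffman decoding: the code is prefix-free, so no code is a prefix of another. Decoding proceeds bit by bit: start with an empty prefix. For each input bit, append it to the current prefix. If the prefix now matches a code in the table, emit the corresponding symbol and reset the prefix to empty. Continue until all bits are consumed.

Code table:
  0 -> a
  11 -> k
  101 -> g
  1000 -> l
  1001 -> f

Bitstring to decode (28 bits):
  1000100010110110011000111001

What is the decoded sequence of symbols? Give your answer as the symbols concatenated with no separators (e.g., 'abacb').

Answer: llggflkf

Derivation:
Bit 0: prefix='1' (no match yet)
Bit 1: prefix='10' (no match yet)
Bit 2: prefix='100' (no match yet)
Bit 3: prefix='1000' -> emit 'l', reset
Bit 4: prefix='1' (no match yet)
Bit 5: prefix='10' (no match yet)
Bit 6: prefix='100' (no match yet)
Bit 7: prefix='1000' -> emit 'l', reset
Bit 8: prefix='1' (no match yet)
Bit 9: prefix='10' (no match yet)
Bit 10: prefix='101' -> emit 'g', reset
Bit 11: prefix='1' (no match yet)
Bit 12: prefix='10' (no match yet)
Bit 13: prefix='101' -> emit 'g', reset
Bit 14: prefix='1' (no match yet)
Bit 15: prefix='10' (no match yet)
Bit 16: prefix='100' (no match yet)
Bit 17: prefix='1001' -> emit 'f', reset
Bit 18: prefix='1' (no match yet)
Bit 19: prefix='10' (no match yet)
Bit 20: prefix='100' (no match yet)
Bit 21: prefix='1000' -> emit 'l', reset
Bit 22: prefix='1' (no match yet)
Bit 23: prefix='11' -> emit 'k', reset
Bit 24: prefix='1' (no match yet)
Bit 25: prefix='10' (no match yet)
Bit 26: prefix='100' (no match yet)
Bit 27: prefix='1001' -> emit 'f', reset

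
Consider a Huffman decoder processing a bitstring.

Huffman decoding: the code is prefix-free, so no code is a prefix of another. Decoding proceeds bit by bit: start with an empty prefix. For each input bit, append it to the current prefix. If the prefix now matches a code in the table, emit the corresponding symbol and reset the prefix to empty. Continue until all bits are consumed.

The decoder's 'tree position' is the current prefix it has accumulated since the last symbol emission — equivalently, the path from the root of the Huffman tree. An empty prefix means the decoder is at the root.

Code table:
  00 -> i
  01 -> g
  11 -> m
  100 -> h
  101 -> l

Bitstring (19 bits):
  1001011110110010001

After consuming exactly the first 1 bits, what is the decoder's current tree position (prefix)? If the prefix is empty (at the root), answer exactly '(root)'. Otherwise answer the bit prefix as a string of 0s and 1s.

Answer: 1

Derivation:
Bit 0: prefix='1' (no match yet)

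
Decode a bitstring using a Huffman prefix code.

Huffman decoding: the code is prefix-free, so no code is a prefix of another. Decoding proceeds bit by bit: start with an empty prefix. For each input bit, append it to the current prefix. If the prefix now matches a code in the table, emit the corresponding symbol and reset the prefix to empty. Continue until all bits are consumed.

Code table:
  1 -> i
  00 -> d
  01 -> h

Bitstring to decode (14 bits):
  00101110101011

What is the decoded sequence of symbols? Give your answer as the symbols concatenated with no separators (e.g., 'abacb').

Bit 0: prefix='0' (no match yet)
Bit 1: prefix='00' -> emit 'd', reset
Bit 2: prefix='1' -> emit 'i', reset
Bit 3: prefix='0' (no match yet)
Bit 4: prefix='01' -> emit 'h', reset
Bit 5: prefix='1' -> emit 'i', reset
Bit 6: prefix='1' -> emit 'i', reset
Bit 7: prefix='0' (no match yet)
Bit 8: prefix='01' -> emit 'h', reset
Bit 9: prefix='0' (no match yet)
Bit 10: prefix='01' -> emit 'h', reset
Bit 11: prefix='0' (no match yet)
Bit 12: prefix='01' -> emit 'h', reset
Bit 13: prefix='1' -> emit 'i', reset

Answer: dihiihhhi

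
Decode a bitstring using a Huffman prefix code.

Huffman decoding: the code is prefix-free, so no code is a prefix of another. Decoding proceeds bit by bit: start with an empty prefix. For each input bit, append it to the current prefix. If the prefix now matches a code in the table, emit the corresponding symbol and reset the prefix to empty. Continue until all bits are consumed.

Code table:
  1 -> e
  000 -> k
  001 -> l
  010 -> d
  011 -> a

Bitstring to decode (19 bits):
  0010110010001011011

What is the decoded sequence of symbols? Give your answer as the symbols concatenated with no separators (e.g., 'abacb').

Answer: lalkeaa

Derivation:
Bit 0: prefix='0' (no match yet)
Bit 1: prefix='00' (no match yet)
Bit 2: prefix='001' -> emit 'l', reset
Bit 3: prefix='0' (no match yet)
Bit 4: prefix='01' (no match yet)
Bit 5: prefix='011' -> emit 'a', reset
Bit 6: prefix='0' (no match yet)
Bit 7: prefix='00' (no match yet)
Bit 8: prefix='001' -> emit 'l', reset
Bit 9: prefix='0' (no match yet)
Bit 10: prefix='00' (no match yet)
Bit 11: prefix='000' -> emit 'k', reset
Bit 12: prefix='1' -> emit 'e', reset
Bit 13: prefix='0' (no match yet)
Bit 14: prefix='01' (no match yet)
Bit 15: prefix='011' -> emit 'a', reset
Bit 16: prefix='0' (no match yet)
Bit 17: prefix='01' (no match yet)
Bit 18: prefix='011' -> emit 'a', reset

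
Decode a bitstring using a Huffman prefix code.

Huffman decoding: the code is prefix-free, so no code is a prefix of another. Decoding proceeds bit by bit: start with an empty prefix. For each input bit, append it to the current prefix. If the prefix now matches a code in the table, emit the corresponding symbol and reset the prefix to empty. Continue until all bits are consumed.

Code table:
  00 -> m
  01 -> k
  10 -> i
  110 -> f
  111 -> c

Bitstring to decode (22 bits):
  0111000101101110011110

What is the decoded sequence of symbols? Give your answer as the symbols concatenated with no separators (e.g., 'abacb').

Bit 0: prefix='0' (no match yet)
Bit 1: prefix='01' -> emit 'k', reset
Bit 2: prefix='1' (no match yet)
Bit 3: prefix='11' (no match yet)
Bit 4: prefix='110' -> emit 'f', reset
Bit 5: prefix='0' (no match yet)
Bit 6: prefix='00' -> emit 'm', reset
Bit 7: prefix='1' (no match yet)
Bit 8: prefix='10' -> emit 'i', reset
Bit 9: prefix='1' (no match yet)
Bit 10: prefix='11' (no match yet)
Bit 11: prefix='110' -> emit 'f', reset
Bit 12: prefix='1' (no match yet)
Bit 13: prefix='11' (no match yet)
Bit 14: prefix='111' -> emit 'c', reset
Bit 15: prefix='0' (no match yet)
Bit 16: prefix='00' -> emit 'm', reset
Bit 17: prefix='1' (no match yet)
Bit 18: prefix='11' (no match yet)
Bit 19: prefix='111' -> emit 'c', reset
Bit 20: prefix='1' (no match yet)
Bit 21: prefix='10' -> emit 'i', reset

Answer: kfmifcmci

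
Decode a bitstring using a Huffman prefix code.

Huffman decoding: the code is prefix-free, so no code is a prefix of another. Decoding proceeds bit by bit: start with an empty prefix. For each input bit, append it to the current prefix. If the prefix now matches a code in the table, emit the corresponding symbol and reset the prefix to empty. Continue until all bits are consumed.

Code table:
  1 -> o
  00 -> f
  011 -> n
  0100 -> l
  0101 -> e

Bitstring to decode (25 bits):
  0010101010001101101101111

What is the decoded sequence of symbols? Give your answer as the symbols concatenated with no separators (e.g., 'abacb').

Answer: foelnnnnoo

Derivation:
Bit 0: prefix='0' (no match yet)
Bit 1: prefix='00' -> emit 'f', reset
Bit 2: prefix='1' -> emit 'o', reset
Bit 3: prefix='0' (no match yet)
Bit 4: prefix='01' (no match yet)
Bit 5: prefix='010' (no match yet)
Bit 6: prefix='0101' -> emit 'e', reset
Bit 7: prefix='0' (no match yet)
Bit 8: prefix='01' (no match yet)
Bit 9: prefix='010' (no match yet)
Bit 10: prefix='0100' -> emit 'l', reset
Bit 11: prefix='0' (no match yet)
Bit 12: prefix='01' (no match yet)
Bit 13: prefix='011' -> emit 'n', reset
Bit 14: prefix='0' (no match yet)
Bit 15: prefix='01' (no match yet)
Bit 16: prefix='011' -> emit 'n', reset
Bit 17: prefix='0' (no match yet)
Bit 18: prefix='01' (no match yet)
Bit 19: prefix='011' -> emit 'n', reset
Bit 20: prefix='0' (no match yet)
Bit 21: prefix='01' (no match yet)
Bit 22: prefix='011' -> emit 'n', reset
Bit 23: prefix='1' -> emit 'o', reset
Bit 24: prefix='1' -> emit 'o', reset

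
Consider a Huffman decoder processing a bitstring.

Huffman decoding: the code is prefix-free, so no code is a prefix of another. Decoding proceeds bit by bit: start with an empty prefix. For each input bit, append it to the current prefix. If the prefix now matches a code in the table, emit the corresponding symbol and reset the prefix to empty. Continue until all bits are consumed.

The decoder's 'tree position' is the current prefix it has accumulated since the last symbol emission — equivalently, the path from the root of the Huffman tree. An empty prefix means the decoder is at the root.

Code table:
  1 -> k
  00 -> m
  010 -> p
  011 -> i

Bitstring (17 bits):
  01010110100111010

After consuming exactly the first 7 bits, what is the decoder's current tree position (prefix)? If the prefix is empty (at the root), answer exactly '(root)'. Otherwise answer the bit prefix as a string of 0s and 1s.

Bit 0: prefix='0' (no match yet)
Bit 1: prefix='01' (no match yet)
Bit 2: prefix='010' -> emit 'p', reset
Bit 3: prefix='1' -> emit 'k', reset
Bit 4: prefix='0' (no match yet)
Bit 5: prefix='01' (no match yet)
Bit 6: prefix='011' -> emit 'i', reset

Answer: (root)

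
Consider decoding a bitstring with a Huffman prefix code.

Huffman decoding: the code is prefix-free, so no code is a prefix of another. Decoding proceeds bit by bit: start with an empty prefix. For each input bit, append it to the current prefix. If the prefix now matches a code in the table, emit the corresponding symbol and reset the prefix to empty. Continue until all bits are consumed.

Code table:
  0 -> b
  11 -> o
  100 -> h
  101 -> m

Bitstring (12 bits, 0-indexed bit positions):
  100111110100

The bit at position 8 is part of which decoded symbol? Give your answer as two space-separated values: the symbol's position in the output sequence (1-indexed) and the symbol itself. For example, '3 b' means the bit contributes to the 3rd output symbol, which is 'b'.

Bit 0: prefix='1' (no match yet)
Bit 1: prefix='10' (no match yet)
Bit 2: prefix='100' -> emit 'h', reset
Bit 3: prefix='1' (no match yet)
Bit 4: prefix='11' -> emit 'o', reset
Bit 5: prefix='1' (no match yet)
Bit 6: prefix='11' -> emit 'o', reset
Bit 7: prefix='1' (no match yet)
Bit 8: prefix='10' (no match yet)
Bit 9: prefix='101' -> emit 'm', reset
Bit 10: prefix='0' -> emit 'b', reset
Bit 11: prefix='0' -> emit 'b', reset

Answer: 4 m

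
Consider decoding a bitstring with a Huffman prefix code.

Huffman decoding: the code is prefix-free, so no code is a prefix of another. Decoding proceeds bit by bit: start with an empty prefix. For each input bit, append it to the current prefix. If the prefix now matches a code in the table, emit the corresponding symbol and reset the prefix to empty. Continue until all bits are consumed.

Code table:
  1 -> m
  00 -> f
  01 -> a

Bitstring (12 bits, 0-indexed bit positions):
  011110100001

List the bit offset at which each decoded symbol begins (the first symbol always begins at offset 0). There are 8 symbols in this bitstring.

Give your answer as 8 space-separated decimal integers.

Bit 0: prefix='0' (no match yet)
Bit 1: prefix='01' -> emit 'a', reset
Bit 2: prefix='1' -> emit 'm', reset
Bit 3: prefix='1' -> emit 'm', reset
Bit 4: prefix='1' -> emit 'm', reset
Bit 5: prefix='0' (no match yet)
Bit 6: prefix='01' -> emit 'a', reset
Bit 7: prefix='0' (no match yet)
Bit 8: prefix='00' -> emit 'f', reset
Bit 9: prefix='0' (no match yet)
Bit 10: prefix='00' -> emit 'f', reset
Bit 11: prefix='1' -> emit 'm', reset

Answer: 0 2 3 4 5 7 9 11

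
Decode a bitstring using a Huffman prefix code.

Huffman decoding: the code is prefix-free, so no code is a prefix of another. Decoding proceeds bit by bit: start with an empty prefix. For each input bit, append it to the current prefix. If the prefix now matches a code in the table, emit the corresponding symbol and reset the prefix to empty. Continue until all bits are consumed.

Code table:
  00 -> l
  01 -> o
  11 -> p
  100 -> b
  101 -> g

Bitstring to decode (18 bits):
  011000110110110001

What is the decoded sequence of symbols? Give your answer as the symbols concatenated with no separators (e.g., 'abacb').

Bit 0: prefix='0' (no match yet)
Bit 1: prefix='01' -> emit 'o', reset
Bit 2: prefix='1' (no match yet)
Bit 3: prefix='10' (no match yet)
Bit 4: prefix='100' -> emit 'b', reset
Bit 5: prefix='0' (no match yet)
Bit 6: prefix='01' -> emit 'o', reset
Bit 7: prefix='1' (no match yet)
Bit 8: prefix='10' (no match yet)
Bit 9: prefix='101' -> emit 'g', reset
Bit 10: prefix='1' (no match yet)
Bit 11: prefix='10' (no match yet)
Bit 12: prefix='101' -> emit 'g', reset
Bit 13: prefix='1' (no match yet)
Bit 14: prefix='10' (no match yet)
Bit 15: prefix='100' -> emit 'b', reset
Bit 16: prefix='0' (no match yet)
Bit 17: prefix='01' -> emit 'o', reset

Answer: oboggbo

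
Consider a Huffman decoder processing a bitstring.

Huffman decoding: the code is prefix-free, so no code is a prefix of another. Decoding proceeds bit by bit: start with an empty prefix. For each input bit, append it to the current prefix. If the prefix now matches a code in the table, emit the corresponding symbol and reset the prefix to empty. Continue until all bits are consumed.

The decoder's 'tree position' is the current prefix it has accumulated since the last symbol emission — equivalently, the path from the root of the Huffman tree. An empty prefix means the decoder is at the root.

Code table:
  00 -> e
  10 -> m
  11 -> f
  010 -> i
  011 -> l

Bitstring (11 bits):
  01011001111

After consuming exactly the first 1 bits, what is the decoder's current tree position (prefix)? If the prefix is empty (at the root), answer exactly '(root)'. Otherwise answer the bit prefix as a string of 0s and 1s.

Answer: 0

Derivation:
Bit 0: prefix='0' (no match yet)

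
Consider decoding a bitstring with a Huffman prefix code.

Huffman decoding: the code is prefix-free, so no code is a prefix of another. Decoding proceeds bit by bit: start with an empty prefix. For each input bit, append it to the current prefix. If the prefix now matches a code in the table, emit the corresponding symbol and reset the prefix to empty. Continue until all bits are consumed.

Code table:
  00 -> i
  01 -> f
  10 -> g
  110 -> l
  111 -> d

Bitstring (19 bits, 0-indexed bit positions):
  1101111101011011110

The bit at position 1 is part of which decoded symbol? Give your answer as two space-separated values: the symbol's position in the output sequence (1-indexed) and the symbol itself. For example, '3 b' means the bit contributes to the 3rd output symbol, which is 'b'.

Answer: 1 l

Derivation:
Bit 0: prefix='1' (no match yet)
Bit 1: prefix='11' (no match yet)
Bit 2: prefix='110' -> emit 'l', reset
Bit 3: prefix='1' (no match yet)
Bit 4: prefix='11' (no match yet)
Bit 5: prefix='111' -> emit 'd', reset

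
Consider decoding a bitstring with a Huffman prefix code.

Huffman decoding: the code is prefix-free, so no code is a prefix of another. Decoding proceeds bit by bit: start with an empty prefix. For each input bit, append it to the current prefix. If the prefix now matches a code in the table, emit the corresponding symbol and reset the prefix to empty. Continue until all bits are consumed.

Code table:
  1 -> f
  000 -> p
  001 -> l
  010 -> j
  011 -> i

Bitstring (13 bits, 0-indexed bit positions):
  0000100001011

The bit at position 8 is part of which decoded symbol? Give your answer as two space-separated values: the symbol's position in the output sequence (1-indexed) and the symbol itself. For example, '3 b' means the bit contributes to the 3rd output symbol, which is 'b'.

Bit 0: prefix='0' (no match yet)
Bit 1: prefix='00' (no match yet)
Bit 2: prefix='000' -> emit 'p', reset
Bit 3: prefix='0' (no match yet)
Bit 4: prefix='01' (no match yet)
Bit 5: prefix='010' -> emit 'j', reset
Bit 6: prefix='0' (no match yet)
Bit 7: prefix='00' (no match yet)
Bit 8: prefix='000' -> emit 'p', reset
Bit 9: prefix='1' -> emit 'f', reset
Bit 10: prefix='0' (no match yet)
Bit 11: prefix='01' (no match yet)
Bit 12: prefix='011' -> emit 'i', reset

Answer: 3 p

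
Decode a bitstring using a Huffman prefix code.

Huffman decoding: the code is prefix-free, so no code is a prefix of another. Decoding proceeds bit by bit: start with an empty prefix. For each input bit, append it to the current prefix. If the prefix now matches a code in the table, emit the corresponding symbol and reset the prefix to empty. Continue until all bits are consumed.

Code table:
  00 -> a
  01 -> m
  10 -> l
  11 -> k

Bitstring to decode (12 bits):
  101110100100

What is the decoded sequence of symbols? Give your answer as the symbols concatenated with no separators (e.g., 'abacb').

Bit 0: prefix='1' (no match yet)
Bit 1: prefix='10' -> emit 'l', reset
Bit 2: prefix='1' (no match yet)
Bit 3: prefix='11' -> emit 'k', reset
Bit 4: prefix='1' (no match yet)
Bit 5: prefix='10' -> emit 'l', reset
Bit 6: prefix='1' (no match yet)
Bit 7: prefix='10' -> emit 'l', reset
Bit 8: prefix='0' (no match yet)
Bit 9: prefix='01' -> emit 'm', reset
Bit 10: prefix='0' (no match yet)
Bit 11: prefix='00' -> emit 'a', reset

Answer: lkllma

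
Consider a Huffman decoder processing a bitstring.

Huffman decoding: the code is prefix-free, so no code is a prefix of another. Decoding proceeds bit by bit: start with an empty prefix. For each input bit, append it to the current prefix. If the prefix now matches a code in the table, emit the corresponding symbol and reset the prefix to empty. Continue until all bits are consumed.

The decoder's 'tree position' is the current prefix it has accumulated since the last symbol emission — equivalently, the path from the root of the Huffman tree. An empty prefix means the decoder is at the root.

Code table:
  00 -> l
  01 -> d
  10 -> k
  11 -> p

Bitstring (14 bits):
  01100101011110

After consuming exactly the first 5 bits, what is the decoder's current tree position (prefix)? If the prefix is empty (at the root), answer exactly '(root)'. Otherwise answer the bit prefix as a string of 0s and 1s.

Answer: 0

Derivation:
Bit 0: prefix='0' (no match yet)
Bit 1: prefix='01' -> emit 'd', reset
Bit 2: prefix='1' (no match yet)
Bit 3: prefix='10' -> emit 'k', reset
Bit 4: prefix='0' (no match yet)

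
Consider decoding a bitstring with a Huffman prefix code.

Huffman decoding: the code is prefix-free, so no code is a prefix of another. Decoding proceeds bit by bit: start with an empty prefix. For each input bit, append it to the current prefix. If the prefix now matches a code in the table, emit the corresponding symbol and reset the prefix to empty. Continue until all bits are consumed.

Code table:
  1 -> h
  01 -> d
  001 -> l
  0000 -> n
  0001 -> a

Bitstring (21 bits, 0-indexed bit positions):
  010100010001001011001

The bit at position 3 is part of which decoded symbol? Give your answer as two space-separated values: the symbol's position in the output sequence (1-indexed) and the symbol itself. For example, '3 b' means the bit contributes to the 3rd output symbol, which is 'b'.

Answer: 2 d

Derivation:
Bit 0: prefix='0' (no match yet)
Bit 1: prefix='01' -> emit 'd', reset
Bit 2: prefix='0' (no match yet)
Bit 3: prefix='01' -> emit 'd', reset
Bit 4: prefix='0' (no match yet)
Bit 5: prefix='00' (no match yet)
Bit 6: prefix='000' (no match yet)
Bit 7: prefix='0001' -> emit 'a', reset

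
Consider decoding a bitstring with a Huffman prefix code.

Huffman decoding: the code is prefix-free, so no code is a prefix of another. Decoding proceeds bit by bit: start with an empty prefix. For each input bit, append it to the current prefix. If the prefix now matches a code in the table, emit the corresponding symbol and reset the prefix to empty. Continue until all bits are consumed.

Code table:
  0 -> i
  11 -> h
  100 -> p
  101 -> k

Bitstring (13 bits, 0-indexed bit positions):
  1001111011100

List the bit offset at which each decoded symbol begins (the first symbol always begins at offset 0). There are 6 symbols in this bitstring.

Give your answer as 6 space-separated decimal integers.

Answer: 0 3 5 7 8 10

Derivation:
Bit 0: prefix='1' (no match yet)
Bit 1: prefix='10' (no match yet)
Bit 2: prefix='100' -> emit 'p', reset
Bit 3: prefix='1' (no match yet)
Bit 4: prefix='11' -> emit 'h', reset
Bit 5: prefix='1' (no match yet)
Bit 6: prefix='11' -> emit 'h', reset
Bit 7: prefix='0' -> emit 'i', reset
Bit 8: prefix='1' (no match yet)
Bit 9: prefix='11' -> emit 'h', reset
Bit 10: prefix='1' (no match yet)
Bit 11: prefix='10' (no match yet)
Bit 12: prefix='100' -> emit 'p', reset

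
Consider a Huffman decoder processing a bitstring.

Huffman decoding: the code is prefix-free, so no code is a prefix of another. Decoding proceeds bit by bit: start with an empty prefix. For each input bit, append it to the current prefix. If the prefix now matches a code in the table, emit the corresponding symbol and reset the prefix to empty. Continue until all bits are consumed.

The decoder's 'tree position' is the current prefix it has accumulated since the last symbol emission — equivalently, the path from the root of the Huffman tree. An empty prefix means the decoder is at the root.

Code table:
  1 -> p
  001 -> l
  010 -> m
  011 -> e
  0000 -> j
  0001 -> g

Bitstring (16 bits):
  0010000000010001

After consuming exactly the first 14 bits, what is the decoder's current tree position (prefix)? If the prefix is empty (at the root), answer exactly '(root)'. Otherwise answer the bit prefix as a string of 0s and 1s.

Answer: 00

Derivation:
Bit 0: prefix='0' (no match yet)
Bit 1: prefix='00' (no match yet)
Bit 2: prefix='001' -> emit 'l', reset
Bit 3: prefix='0' (no match yet)
Bit 4: prefix='00' (no match yet)
Bit 5: prefix='000' (no match yet)
Bit 6: prefix='0000' -> emit 'j', reset
Bit 7: prefix='0' (no match yet)
Bit 8: prefix='00' (no match yet)
Bit 9: prefix='000' (no match yet)
Bit 10: prefix='0000' -> emit 'j', reset
Bit 11: prefix='1' -> emit 'p', reset
Bit 12: prefix='0' (no match yet)
Bit 13: prefix='00' (no match yet)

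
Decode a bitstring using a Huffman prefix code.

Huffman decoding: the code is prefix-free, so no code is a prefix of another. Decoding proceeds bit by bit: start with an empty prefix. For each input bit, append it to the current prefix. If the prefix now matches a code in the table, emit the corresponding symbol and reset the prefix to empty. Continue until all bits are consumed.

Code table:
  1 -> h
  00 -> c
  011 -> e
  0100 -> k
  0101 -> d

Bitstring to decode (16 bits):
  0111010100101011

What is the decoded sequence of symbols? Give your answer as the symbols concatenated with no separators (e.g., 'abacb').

Answer: ehdchdh

Derivation:
Bit 0: prefix='0' (no match yet)
Bit 1: prefix='01' (no match yet)
Bit 2: prefix='011' -> emit 'e', reset
Bit 3: prefix='1' -> emit 'h', reset
Bit 4: prefix='0' (no match yet)
Bit 5: prefix='01' (no match yet)
Bit 6: prefix='010' (no match yet)
Bit 7: prefix='0101' -> emit 'd', reset
Bit 8: prefix='0' (no match yet)
Bit 9: prefix='00' -> emit 'c', reset
Bit 10: prefix='1' -> emit 'h', reset
Bit 11: prefix='0' (no match yet)
Bit 12: prefix='01' (no match yet)
Bit 13: prefix='010' (no match yet)
Bit 14: prefix='0101' -> emit 'd', reset
Bit 15: prefix='1' -> emit 'h', reset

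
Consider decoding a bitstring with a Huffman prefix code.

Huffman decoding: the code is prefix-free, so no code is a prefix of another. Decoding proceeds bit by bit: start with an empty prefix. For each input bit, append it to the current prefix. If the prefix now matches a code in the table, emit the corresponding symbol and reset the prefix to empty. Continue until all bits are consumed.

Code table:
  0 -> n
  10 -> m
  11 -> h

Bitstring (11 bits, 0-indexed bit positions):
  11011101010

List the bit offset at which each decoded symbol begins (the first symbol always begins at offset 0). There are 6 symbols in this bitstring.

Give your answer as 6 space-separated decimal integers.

Answer: 0 2 3 5 7 9

Derivation:
Bit 0: prefix='1' (no match yet)
Bit 1: prefix='11' -> emit 'h', reset
Bit 2: prefix='0' -> emit 'n', reset
Bit 3: prefix='1' (no match yet)
Bit 4: prefix='11' -> emit 'h', reset
Bit 5: prefix='1' (no match yet)
Bit 6: prefix='10' -> emit 'm', reset
Bit 7: prefix='1' (no match yet)
Bit 8: prefix='10' -> emit 'm', reset
Bit 9: prefix='1' (no match yet)
Bit 10: prefix='10' -> emit 'm', reset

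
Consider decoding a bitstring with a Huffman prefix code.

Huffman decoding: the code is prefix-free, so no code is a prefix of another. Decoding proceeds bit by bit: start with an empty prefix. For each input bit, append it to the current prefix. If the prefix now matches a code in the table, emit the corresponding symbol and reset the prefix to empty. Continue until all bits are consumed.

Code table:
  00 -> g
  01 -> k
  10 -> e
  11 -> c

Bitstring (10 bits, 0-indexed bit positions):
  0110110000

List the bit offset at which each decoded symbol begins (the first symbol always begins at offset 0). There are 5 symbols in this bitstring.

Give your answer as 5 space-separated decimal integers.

Bit 0: prefix='0' (no match yet)
Bit 1: prefix='01' -> emit 'k', reset
Bit 2: prefix='1' (no match yet)
Bit 3: prefix='10' -> emit 'e', reset
Bit 4: prefix='1' (no match yet)
Bit 5: prefix='11' -> emit 'c', reset
Bit 6: prefix='0' (no match yet)
Bit 7: prefix='00' -> emit 'g', reset
Bit 8: prefix='0' (no match yet)
Bit 9: prefix='00' -> emit 'g', reset

Answer: 0 2 4 6 8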